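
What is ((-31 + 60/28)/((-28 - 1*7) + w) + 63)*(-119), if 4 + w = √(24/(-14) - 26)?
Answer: -82212459/10841 - 3434*I*√1358/10841 ≈ -7583.5 - 11.673*I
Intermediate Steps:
w = -4 + I*√1358/7 (w = -4 + √(24/(-14) - 26) = -4 + √(24*(-1/14) - 26) = -4 + √(-12/7 - 26) = -4 + √(-194/7) = -4 + I*√1358/7 ≈ -4.0 + 5.2644*I)
((-31 + 60/28)/((-28 - 1*7) + w) + 63)*(-119) = ((-31 + 60/28)/((-28 - 1*7) + (-4 + I*√1358/7)) + 63)*(-119) = ((-31 + 60*(1/28))/((-28 - 7) + (-4 + I*√1358/7)) + 63)*(-119) = ((-31 + 15/7)/(-35 + (-4 + I*√1358/7)) + 63)*(-119) = (-202/(7*(-39 + I*√1358/7)) + 63)*(-119) = (63 - 202/(7*(-39 + I*√1358/7)))*(-119) = -7497 + 3434/(-39 + I*√1358/7)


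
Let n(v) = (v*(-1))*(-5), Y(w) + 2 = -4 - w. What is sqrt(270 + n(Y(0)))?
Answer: 4*sqrt(15) ≈ 15.492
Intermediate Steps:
Y(w) = -6 - w (Y(w) = -2 + (-4 - w) = -6 - w)
n(v) = 5*v (n(v) = -v*(-5) = 5*v)
sqrt(270 + n(Y(0))) = sqrt(270 + 5*(-6 - 1*0)) = sqrt(270 + 5*(-6 + 0)) = sqrt(270 + 5*(-6)) = sqrt(270 - 30) = sqrt(240) = 4*sqrt(15)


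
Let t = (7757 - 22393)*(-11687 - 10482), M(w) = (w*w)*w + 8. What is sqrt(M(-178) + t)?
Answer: 2*sqrt(79706435) ≈ 17856.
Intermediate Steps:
M(w) = 8 + w**3 (M(w) = w**2*w + 8 = w**3 + 8 = 8 + w**3)
t = 324465484 (t = -14636*(-22169) = 324465484)
sqrt(M(-178) + t) = sqrt((8 + (-178)**3) + 324465484) = sqrt((8 - 5639752) + 324465484) = sqrt(-5639744 + 324465484) = sqrt(318825740) = 2*sqrt(79706435)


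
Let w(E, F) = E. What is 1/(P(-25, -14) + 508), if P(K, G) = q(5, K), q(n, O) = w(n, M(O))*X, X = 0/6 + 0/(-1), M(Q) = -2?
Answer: 1/508 ≈ 0.0019685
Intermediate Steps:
X = 0 (X = 0*(⅙) + 0*(-1) = 0 + 0 = 0)
q(n, O) = 0 (q(n, O) = n*0 = 0)
P(K, G) = 0
1/(P(-25, -14) + 508) = 1/(0 + 508) = 1/508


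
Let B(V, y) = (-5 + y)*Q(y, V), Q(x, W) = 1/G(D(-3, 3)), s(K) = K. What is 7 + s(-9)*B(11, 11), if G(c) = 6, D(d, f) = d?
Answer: -2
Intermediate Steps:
Q(x, W) = ⅙ (Q(x, W) = 1/6 = ⅙)
B(V, y) = -⅚ + y/6 (B(V, y) = (-5 + y)*(⅙) = -⅚ + y/6)
7 + s(-9)*B(11, 11) = 7 - 9*(-⅚ + (⅙)*11) = 7 - 9*(-⅚ + 11/6) = 7 - 9*1 = 7 - 9 = -2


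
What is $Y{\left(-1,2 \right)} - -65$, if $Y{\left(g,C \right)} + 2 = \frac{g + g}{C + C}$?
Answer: $\frac{125}{2} \approx 62.5$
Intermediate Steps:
$Y{\left(g,C \right)} = -2 + \frac{g}{C}$ ($Y{\left(g,C \right)} = -2 + \frac{g + g}{C + C} = -2 + \frac{2 g}{2 C} = -2 + 2 g \frac{1}{2 C} = -2 + \frac{g}{C}$)
$Y{\left(-1,2 \right)} - -65 = \left(-2 - \frac{1}{2}\right) - -65 = \left(-2 - \frac{1}{2}\right) + 65 = - \frac{5}{2} + 65 = \frac{125}{2}$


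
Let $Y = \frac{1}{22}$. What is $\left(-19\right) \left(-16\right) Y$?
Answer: $\frac{152}{11} \approx 13.818$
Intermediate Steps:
$Y = \frac{1}{22} \approx 0.045455$
$\left(-19\right) \left(-16\right) Y = \left(-19\right) \left(-16\right) \frac{1}{22} = 304 \cdot \frac{1}{22} = \frac{152}{11}$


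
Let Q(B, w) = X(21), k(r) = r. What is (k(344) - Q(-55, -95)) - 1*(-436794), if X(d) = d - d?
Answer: 437138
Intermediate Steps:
X(d) = 0
Q(B, w) = 0
(k(344) - Q(-55, -95)) - 1*(-436794) = (344 - 1*0) - 1*(-436794) = (344 + 0) + 436794 = 344 + 436794 = 437138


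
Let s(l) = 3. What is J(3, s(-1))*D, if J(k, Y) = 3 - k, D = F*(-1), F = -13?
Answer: 0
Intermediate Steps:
D = 13 (D = -13*(-1) = 13)
J(3, s(-1))*D = (3 - 1*3)*13 = (3 - 3)*13 = 0*13 = 0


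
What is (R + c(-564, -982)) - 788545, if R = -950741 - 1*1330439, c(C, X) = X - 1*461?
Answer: -3071168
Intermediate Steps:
c(C, X) = -461 + X (c(C, X) = X - 461 = -461 + X)
R = -2281180 (R = -950741 - 1330439 = -2281180)
(R + c(-564, -982)) - 788545 = (-2281180 + (-461 - 982)) - 788545 = (-2281180 - 1443) - 788545 = -2282623 - 788545 = -3071168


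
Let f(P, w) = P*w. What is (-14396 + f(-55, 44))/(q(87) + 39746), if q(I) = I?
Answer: -16816/39833 ≈ -0.42216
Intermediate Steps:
(-14396 + f(-55, 44))/(q(87) + 39746) = (-14396 - 55*44)/(87 + 39746) = (-14396 - 2420)/39833 = -16816*1/39833 = -16816/39833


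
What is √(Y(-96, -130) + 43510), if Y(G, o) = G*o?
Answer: √55990 ≈ 236.62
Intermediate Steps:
√(Y(-96, -130) + 43510) = √(-96*(-130) + 43510) = √(12480 + 43510) = √55990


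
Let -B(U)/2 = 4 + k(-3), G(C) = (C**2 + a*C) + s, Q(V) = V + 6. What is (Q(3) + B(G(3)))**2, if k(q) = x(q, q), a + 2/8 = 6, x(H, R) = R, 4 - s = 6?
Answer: 49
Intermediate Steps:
s = -2 (s = 4 - 1*6 = 4 - 6 = -2)
Q(V) = 6 + V
a = 23/4 (a = -1/4 + 6 = 23/4 ≈ 5.7500)
G(C) = -2 + C**2 + 23*C/4 (G(C) = (C**2 + 23*C/4) - 2 = -2 + C**2 + 23*C/4)
k(q) = q
B(U) = -2 (B(U) = -2*(4 - 3) = -2*1 = -2)
(Q(3) + B(G(3)))**2 = ((6 + 3) - 2)**2 = (9 - 2)**2 = 7**2 = 49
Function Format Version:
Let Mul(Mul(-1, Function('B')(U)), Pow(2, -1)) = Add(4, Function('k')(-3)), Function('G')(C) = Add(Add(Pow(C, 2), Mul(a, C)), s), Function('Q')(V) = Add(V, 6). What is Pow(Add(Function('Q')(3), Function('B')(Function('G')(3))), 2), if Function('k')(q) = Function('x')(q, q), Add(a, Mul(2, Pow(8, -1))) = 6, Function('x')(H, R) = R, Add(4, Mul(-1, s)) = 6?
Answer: 49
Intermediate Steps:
s = -2 (s = Add(4, Mul(-1, 6)) = Add(4, -6) = -2)
Function('Q')(V) = Add(6, V)
a = Rational(23, 4) (a = Add(Rational(-1, 4), 6) = Rational(23, 4) ≈ 5.7500)
Function('G')(C) = Add(-2, Pow(C, 2), Mul(Rational(23, 4), C)) (Function('G')(C) = Add(Add(Pow(C, 2), Mul(Rational(23, 4), C)), -2) = Add(-2, Pow(C, 2), Mul(Rational(23, 4), C)))
Function('k')(q) = q
Function('B')(U) = -2 (Function('B')(U) = Mul(-2, Add(4, -3)) = Mul(-2, 1) = -2)
Pow(Add(Function('Q')(3), Function('B')(Function('G')(3))), 2) = Pow(Add(Add(6, 3), -2), 2) = Pow(Add(9, -2), 2) = Pow(7, 2) = 49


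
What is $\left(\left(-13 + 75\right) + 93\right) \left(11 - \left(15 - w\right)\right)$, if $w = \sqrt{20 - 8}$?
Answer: $-620 + 310 \sqrt{3} \approx -83.064$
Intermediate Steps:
$w = 2 \sqrt{3}$ ($w = \sqrt{12} = 2 \sqrt{3} \approx 3.4641$)
$\left(\left(-13 + 75\right) + 93\right) \left(11 - \left(15 - w\right)\right) = \left(\left(-13 + 75\right) + 93\right) \left(11 - \left(15 - 2 \sqrt{3}\right)\right) = \left(62 + 93\right) \left(11 - \left(15 - 2 \sqrt{3}\right)\right) = 155 \left(11 - \left(15 - 2 \sqrt{3}\right)\right) = 155 \left(-4 + 2 \sqrt{3}\right) = -620 + 310 \sqrt{3}$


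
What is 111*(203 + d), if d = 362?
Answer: 62715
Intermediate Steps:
111*(203 + d) = 111*(203 + 362) = 111*565 = 62715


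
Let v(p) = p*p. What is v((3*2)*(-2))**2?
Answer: 20736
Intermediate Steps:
v(p) = p**2
v((3*2)*(-2))**2 = (((3*2)*(-2))**2)**2 = ((6*(-2))**2)**2 = ((-12)**2)**2 = 144**2 = 20736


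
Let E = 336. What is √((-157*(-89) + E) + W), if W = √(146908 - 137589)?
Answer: √(14309 + √9319) ≈ 120.02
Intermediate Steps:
W = √9319 ≈ 96.535
√((-157*(-89) + E) + W) = √((-157*(-89) + 336) + √9319) = √((13973 + 336) + √9319) = √(14309 + √9319)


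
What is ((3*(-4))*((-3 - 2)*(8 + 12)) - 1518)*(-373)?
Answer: 118614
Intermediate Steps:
((3*(-4))*((-3 - 2)*(8 + 12)) - 1518)*(-373) = (-(-60)*20 - 1518)*(-373) = (-12*(-100) - 1518)*(-373) = (1200 - 1518)*(-373) = -318*(-373) = 118614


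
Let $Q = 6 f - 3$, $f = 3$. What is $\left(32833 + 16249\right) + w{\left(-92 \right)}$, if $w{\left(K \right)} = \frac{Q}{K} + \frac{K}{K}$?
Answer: $\frac{4515621}{92} \approx 49083.0$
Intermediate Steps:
$Q = 15$ ($Q = 6 \cdot 3 - 3 = 18 - 3 = 15$)
$w{\left(K \right)} = 1 + \frac{15}{K}$ ($w{\left(K \right)} = \frac{15}{K} + \frac{K}{K} = \frac{15}{K} + 1 = 1 + \frac{15}{K}$)
$\left(32833 + 16249\right) + w{\left(-92 \right)} = \left(32833 + 16249\right) + \frac{15 - 92}{-92} = 49082 - - \frac{77}{92} = 49082 + \frac{77}{92} = \frac{4515621}{92}$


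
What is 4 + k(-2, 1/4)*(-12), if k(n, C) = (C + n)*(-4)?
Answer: -80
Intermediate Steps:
k(n, C) = -4*C - 4*n
4 + k(-2, 1/4)*(-12) = 4 + (-4/4 - 4*(-2))*(-12) = 4 + (-4*¼ + 8)*(-12) = 4 + (-1 + 8)*(-12) = 4 + 7*(-12) = 4 - 84 = -80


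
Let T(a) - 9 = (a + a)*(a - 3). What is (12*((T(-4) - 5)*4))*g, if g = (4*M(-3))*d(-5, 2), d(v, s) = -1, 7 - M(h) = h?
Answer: -115200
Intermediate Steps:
M(h) = 7 - h
T(a) = 9 + 2*a*(-3 + a) (T(a) = 9 + (a + a)*(a - 3) = 9 + (2*a)*(-3 + a) = 9 + 2*a*(-3 + a))
g = -40 (g = (4*(7 - 1*(-3)))*(-1) = (4*(7 + 3))*(-1) = (4*10)*(-1) = 40*(-1) = -40)
(12*((T(-4) - 5)*4))*g = (12*(((9 - 6*(-4) + 2*(-4)**2) - 5)*4))*(-40) = (12*(((9 + 24 + 2*16) - 5)*4))*(-40) = (12*(((9 + 24 + 32) - 5)*4))*(-40) = (12*((65 - 5)*4))*(-40) = (12*(60*4))*(-40) = (12*240)*(-40) = 2880*(-40) = -115200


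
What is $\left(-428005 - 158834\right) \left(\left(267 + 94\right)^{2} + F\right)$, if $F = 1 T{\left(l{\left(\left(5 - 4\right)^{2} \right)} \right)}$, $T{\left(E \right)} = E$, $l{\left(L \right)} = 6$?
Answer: $-76480966353$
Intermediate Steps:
$F = 6$ ($F = 1 \cdot 6 = 6$)
$\left(-428005 - 158834\right) \left(\left(267 + 94\right)^{2} + F\right) = \left(-428005 - 158834\right) \left(\left(267 + 94\right)^{2} + 6\right) = - 586839 \left(361^{2} + 6\right) = - 586839 \left(130321 + 6\right) = \left(-586839\right) 130327 = -76480966353$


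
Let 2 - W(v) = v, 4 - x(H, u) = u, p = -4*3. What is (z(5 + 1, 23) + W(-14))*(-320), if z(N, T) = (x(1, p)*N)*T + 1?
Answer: -712000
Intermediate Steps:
p = -12
x(H, u) = 4 - u
W(v) = 2 - v
z(N, T) = 1 + 16*N*T (z(N, T) = ((4 - 1*(-12))*N)*T + 1 = ((4 + 12)*N)*T + 1 = (16*N)*T + 1 = 16*N*T + 1 = 1 + 16*N*T)
(z(5 + 1, 23) + W(-14))*(-320) = ((1 + 16*(5 + 1)*23) + (2 - 1*(-14)))*(-320) = ((1 + 16*6*23) + (2 + 14))*(-320) = ((1 + 2208) + 16)*(-320) = (2209 + 16)*(-320) = 2225*(-320) = -712000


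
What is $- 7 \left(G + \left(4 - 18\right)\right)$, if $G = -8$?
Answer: $154$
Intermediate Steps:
$- 7 \left(G + \left(4 - 18\right)\right) = - 7 \left(-8 + \left(4 - 18\right)\right) = - 7 \left(-8 - 14\right) = \left(-7\right) \left(-22\right) = 154$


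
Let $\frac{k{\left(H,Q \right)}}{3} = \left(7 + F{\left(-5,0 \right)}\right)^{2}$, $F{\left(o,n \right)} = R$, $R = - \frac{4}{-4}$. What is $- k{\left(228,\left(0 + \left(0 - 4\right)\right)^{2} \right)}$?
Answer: $-192$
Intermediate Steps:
$R = 1$ ($R = \left(-4\right) \left(- \frac{1}{4}\right) = 1$)
$F{\left(o,n \right)} = 1$
$k{\left(H,Q \right)} = 192$ ($k{\left(H,Q \right)} = 3 \left(7 + 1\right)^{2} = 3 \cdot 8^{2} = 3 \cdot 64 = 192$)
$- k{\left(228,\left(0 + \left(0 - 4\right)\right)^{2} \right)} = \left(-1\right) 192 = -192$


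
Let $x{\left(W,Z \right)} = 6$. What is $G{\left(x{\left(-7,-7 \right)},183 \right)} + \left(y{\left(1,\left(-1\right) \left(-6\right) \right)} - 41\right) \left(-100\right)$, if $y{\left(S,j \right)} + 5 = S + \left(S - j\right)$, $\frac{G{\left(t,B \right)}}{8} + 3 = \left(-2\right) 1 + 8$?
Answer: $5024$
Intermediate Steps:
$G{\left(t,B \right)} = 24$ ($G{\left(t,B \right)} = -24 + 8 \left(\left(-2\right) 1 + 8\right) = -24 + 8 \left(-2 + 8\right) = -24 + 8 \cdot 6 = -24 + 48 = 24$)
$y{\left(S,j \right)} = -5 - j + 2 S$ ($y{\left(S,j \right)} = -5 + \left(S + \left(S - j\right)\right) = -5 + \left(- j + 2 S\right) = -5 - j + 2 S$)
$G{\left(x{\left(-7,-7 \right)},183 \right)} + \left(y{\left(1,\left(-1\right) \left(-6\right) \right)} - 41\right) \left(-100\right) = 24 + \left(\left(-5 - \left(-1\right) \left(-6\right) + 2 \cdot 1\right) - 41\right) \left(-100\right) = 24 + \left(\left(-5 - 6 + 2\right) - 41\right) \left(-100\right) = 24 + \left(-9 - 41\right) \left(-100\right) = 24 - -5000 = 24 + 5000 = 5024$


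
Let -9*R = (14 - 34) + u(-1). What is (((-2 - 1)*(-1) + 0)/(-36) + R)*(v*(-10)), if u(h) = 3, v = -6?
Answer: 325/3 ≈ 108.33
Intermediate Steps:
R = 17/9 (R = -((14 - 34) + 3)/9 = -(-20 + 3)/9 = -⅑*(-17) = 17/9 ≈ 1.8889)
(((-2 - 1)*(-1) + 0)/(-36) + R)*(v*(-10)) = (((-2 - 1)*(-1) + 0)/(-36) + 17/9)*(-6*(-10)) = ((-3*(-1) + 0)*(-1/36) + 17/9)*60 = ((3 + 0)*(-1/36) + 17/9)*60 = (3*(-1/36) + 17/9)*60 = (-1/12 + 17/9)*60 = (65/36)*60 = 325/3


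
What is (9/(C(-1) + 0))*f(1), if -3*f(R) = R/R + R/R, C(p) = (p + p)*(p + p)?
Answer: -3/2 ≈ -1.5000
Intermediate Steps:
C(p) = 4*p² (C(p) = (2*p)*(2*p) = 4*p²)
f(R) = -⅔ (f(R) = -(R/R + R/R)/3 = -(1 + 1)/3 = -⅓*2 = -⅔)
(9/(C(-1) + 0))*f(1) = (9/(4*(-1)² + 0))*(-⅔) = (9/(4*1 + 0))*(-⅔) = (9/(4 + 0))*(-⅔) = (9/4)*(-⅔) = -3/2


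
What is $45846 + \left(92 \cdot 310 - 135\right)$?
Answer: $74231$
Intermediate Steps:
$45846 + \left(92 \cdot 310 - 135\right) = 45846 + \left(28520 - 135\right) = 45846 + 28385 = 74231$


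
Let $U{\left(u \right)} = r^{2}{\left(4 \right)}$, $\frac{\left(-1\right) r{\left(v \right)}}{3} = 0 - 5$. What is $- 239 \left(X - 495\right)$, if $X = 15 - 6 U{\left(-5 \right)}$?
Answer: $437370$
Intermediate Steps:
$r{\left(v \right)} = 15$ ($r{\left(v \right)} = - 3 \left(0 - 5\right) = \left(-3\right) \left(-5\right) = 15$)
$U{\left(u \right)} = 225$ ($U{\left(u \right)} = 15^{2} = 225$)
$X = -1335$ ($X = 15 - 1350 = -1335$)
$- 239 \left(X - 495\right) = - 239 \left(-1335 - 495\right) = \left(-239\right) \left(-1830\right) = 437370$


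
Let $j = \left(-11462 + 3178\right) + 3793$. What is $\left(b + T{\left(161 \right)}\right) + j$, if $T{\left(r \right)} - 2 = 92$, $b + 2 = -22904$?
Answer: $-27303$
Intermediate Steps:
$b = -22906$ ($b = -2 - 22904 = -22906$)
$j = -4491$ ($j = -8284 + 3793 = -4491$)
$T{\left(r \right)} = 94$ ($T{\left(r \right)} = 2 + 92 = 94$)
$\left(b + T{\left(161 \right)}\right) + j = \left(-22906 + 94\right) - 4491 = -22812 - 4491 = -27303$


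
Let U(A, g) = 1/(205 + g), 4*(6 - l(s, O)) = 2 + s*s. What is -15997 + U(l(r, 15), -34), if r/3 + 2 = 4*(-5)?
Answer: -2735486/171 ≈ -15997.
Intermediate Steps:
r = -66 (r = -6 + 3*(4*(-5)) = -6 + 3*(-20) = -6 - 60 = -66)
l(s, O) = 11/2 - s²/4 (l(s, O) = 6 - (2 + s*s)/4 = 6 - (2 + s²)/4 = 6 + (-½ - s²/4) = 11/2 - s²/4)
-15997 + U(l(r, 15), -34) = -15997 + 1/(205 - 34) = -15997 + 1/171 = -2735486/171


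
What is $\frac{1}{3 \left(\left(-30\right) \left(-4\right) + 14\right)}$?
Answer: $\frac{1}{402} \approx 0.0024876$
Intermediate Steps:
$\frac{1}{3 \left(\left(-30\right) \left(-4\right) + 14\right)} = \frac{1}{3 \left(120 + 14\right)} = \frac{1}{3 \cdot 134} = \frac{1}{402}$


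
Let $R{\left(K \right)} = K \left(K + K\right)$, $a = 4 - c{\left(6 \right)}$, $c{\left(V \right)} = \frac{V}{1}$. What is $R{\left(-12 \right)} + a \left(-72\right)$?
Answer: $432$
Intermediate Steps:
$c{\left(V \right)} = V$ ($c{\left(V \right)} = V 1 = V$)
$a = -2$ ($a = 4 - 6 = -2$)
$R{\left(K \right)} = 2 K^{2}$ ($R{\left(K \right)} = K 2 K = 2 K^{2}$)
$R{\left(-12 \right)} + a \left(-72\right) = 2 \left(-12\right)^{2} - -144 = 2 \cdot 144 + 144 = 288 + 144 = 432$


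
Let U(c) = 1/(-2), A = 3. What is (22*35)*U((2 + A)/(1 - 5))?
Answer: -385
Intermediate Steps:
U(c) = -½
(22*35)*U((2 + A)/(1 - 5)) = (22*35)*(-½) = 770*(-½) = -385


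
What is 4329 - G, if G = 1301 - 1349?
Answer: 4377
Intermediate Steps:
G = -48
4329 - G = 4329 - 1*(-48) = 4329 + 48 = 4377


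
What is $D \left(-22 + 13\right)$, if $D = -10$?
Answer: $90$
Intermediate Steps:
$D \left(-22 + 13\right) = - 10 \left(-22 + 13\right) = \left(-10\right) \left(-9\right) = 90$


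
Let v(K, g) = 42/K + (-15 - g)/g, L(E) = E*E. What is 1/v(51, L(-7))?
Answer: -833/402 ≈ -2.0721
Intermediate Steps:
L(E) = E²
v(K, g) = 42/K + (-15 - g)/g
1/v(51, L(-7)) = 1/(-1 - 15/((-7)²) + 42/51) = 1/(-1 - 15/49 + 42*(1/51)) = 1/(-1 - 15*1/49 + 14/17) = 1/(-1 - 15/49 + 14/17) = 1/(-402/833) = -833/402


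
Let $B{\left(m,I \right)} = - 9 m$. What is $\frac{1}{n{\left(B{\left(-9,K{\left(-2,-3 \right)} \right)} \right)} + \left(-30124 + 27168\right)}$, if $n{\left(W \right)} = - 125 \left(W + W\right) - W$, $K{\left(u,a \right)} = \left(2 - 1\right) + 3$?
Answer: $- \frac{1}{23287} \approx -4.2942 \cdot 10^{-5}$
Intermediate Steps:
$K{\left(u,a \right)} = 4$ ($K{\left(u,a \right)} = 1 + 3 = 4$)
$n{\left(W \right)} = - 251 W$ ($n{\left(W \right)} = - 125 \cdot 2 W - W = - 250 W - W = - 251 W$)
$\frac{1}{n{\left(B{\left(-9,K{\left(-2,-3 \right)} \right)} \right)} + \left(-30124 + 27168\right)} = \frac{1}{- 251 \left(\left(-9\right) \left(-9\right)\right) + \left(-30124 + 27168\right)} = \frac{1}{\left(-251\right) 81 - 2956} = \frac{1}{-20331 - 2956} = \frac{1}{-23287} = - \frac{1}{23287}$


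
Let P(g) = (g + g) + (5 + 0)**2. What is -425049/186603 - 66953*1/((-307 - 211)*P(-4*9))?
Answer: -7613957871/1514345546 ≈ -5.0279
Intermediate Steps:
P(g) = 25 + 2*g (P(g) = 2*g + 5**2 = 2*g + 25 = 25 + 2*g)
-425049/186603 - 66953*1/((-307 - 211)*P(-4*9)) = -425049/186603 - 66953*1/((-307 - 211)*(25 + 2*(-4*9))) = -425049*1/186603 - 66953*(-1/(518*(25 + 2*(-36)))) = -141683/62201 - 66953*(-1/(518*(25 - 72))) = -141683/62201 - 66953/((-518*(-47))) = -141683/62201 - 66953/24346 = -7613957871/1514345546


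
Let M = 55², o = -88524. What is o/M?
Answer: -88524/3025 ≈ -29.264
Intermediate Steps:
M = 3025
o/M = -88524/3025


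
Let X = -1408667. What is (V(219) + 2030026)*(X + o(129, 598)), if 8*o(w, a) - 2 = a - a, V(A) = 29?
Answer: -11438683916685/4 ≈ -2.8597e+12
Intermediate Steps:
o(w, a) = ¼ (o(w, a) = ¼ + (a - a)/8 = ¼ + (⅛)*0 = ¼ + 0 = ¼)
(V(219) + 2030026)*(X + o(129, 598)) = (29 + 2030026)*(-1408667 + ¼) = 2030055*(-5634667/4) = -11438683916685/4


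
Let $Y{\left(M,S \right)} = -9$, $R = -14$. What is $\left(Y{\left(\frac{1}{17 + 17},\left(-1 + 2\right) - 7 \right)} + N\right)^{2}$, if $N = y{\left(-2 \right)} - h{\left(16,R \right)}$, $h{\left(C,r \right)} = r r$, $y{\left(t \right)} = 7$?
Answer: $39204$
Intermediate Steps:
$h{\left(C,r \right)} = r^{2}$
$N = -189$ ($N = 7 - \left(-14\right)^{2} = 7 - 196 = -189$)
$\left(Y{\left(\frac{1}{17 + 17},\left(-1 + 2\right) - 7 \right)} + N\right)^{2} = \left(-9 - 189\right)^{2} = \left(-198\right)^{2} = 39204$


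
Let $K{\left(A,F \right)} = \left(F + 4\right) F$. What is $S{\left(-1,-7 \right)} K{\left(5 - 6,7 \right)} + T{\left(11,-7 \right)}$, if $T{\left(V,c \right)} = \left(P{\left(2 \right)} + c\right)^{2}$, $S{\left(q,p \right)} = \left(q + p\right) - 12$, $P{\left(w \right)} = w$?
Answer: $-1515$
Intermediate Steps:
$K{\left(A,F \right)} = F \left(4 + F\right)$ ($K{\left(A,F \right)} = \left(4 + F\right) F = F \left(4 + F\right)$)
$S{\left(q,p \right)} = -12 + p + q$ ($S{\left(q,p \right)} = \left(p + q\right) - 12 = -12 + p + q$)
$T{\left(V,c \right)} = \left(2 + c\right)^{2}$
$S{\left(-1,-7 \right)} K{\left(5 - 6,7 \right)} + T{\left(11,-7 \right)} = \left(-12 - 7 - 1\right) 7 \left(4 + 7\right) + \left(2 - 7\right)^{2} = - 20 \cdot 7 \cdot 11 + \left(-5\right)^{2} = \left(-20\right) 77 + 25 = -1540 + 25 = -1515$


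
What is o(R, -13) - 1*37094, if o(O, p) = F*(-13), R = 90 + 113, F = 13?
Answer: -37263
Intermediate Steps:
R = 203
o(O, p) = -169 (o(O, p) = 13*(-13) = -169)
o(R, -13) - 1*37094 = -169 - 1*37094 = -169 - 37094 = -37263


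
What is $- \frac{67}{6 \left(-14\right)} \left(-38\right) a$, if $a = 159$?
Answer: $- \frac{67469}{14} \approx -4819.2$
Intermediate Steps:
$- \frac{67}{6 \left(-14\right)} \left(-38\right) a = - \frac{67}{6 \left(-14\right)} \left(-38\right) 159 = - \frac{67}{-84} \left(-38\right) 159 = \left(-67\right) \left(- \frac{1}{84}\right) \left(-38\right) 159 = \frac{67}{84} \left(-38\right) 159 = \left(- \frac{1273}{42}\right) 159 = - \frac{67469}{14}$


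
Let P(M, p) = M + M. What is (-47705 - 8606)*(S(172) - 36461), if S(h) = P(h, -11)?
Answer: 2033784387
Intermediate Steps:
P(M, p) = 2*M
S(h) = 2*h
(-47705 - 8606)*(S(172) - 36461) = (-47705 - 8606)*(2*172 - 36461) = -56311*(344 - 36461) = -56311*(-36117) = 2033784387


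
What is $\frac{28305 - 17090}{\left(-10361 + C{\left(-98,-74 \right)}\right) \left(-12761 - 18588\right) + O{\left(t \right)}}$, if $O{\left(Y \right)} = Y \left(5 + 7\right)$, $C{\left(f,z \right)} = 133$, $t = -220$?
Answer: $\frac{11215}{320634932} \approx 3.4977 \cdot 10^{-5}$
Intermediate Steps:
$O{\left(Y \right)} = 12 Y$ ($O{\left(Y \right)} = Y 12 = 12 Y$)
$\frac{28305 - 17090}{\left(-10361 + C{\left(-98,-74 \right)}\right) \left(-12761 - 18588\right) + O{\left(t \right)}} = \frac{28305 - 17090}{\left(-10361 + 133\right) \left(-12761 - 18588\right) + 12 \left(-220\right)} = \frac{11215}{\left(-10228\right) \left(-31349\right) - 2640} = \frac{11215}{320637572 - 2640} = \frac{11215}{320634932}$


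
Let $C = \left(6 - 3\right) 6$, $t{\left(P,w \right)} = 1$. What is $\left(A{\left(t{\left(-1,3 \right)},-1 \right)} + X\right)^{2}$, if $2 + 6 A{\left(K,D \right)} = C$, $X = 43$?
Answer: $\frac{18769}{9} \approx 2085.4$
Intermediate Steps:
$C = 18$ ($C = 3 \cdot 6 = 18$)
$A{\left(K,D \right)} = \frac{8}{3}$ ($A{\left(K,D \right)} = - \frac{1}{3} + \frac{1}{6} \cdot 18 = - \frac{1}{3} + 3 = \frac{8}{3}$)
$\left(A{\left(t{\left(-1,3 \right)},-1 \right)} + X\right)^{2} = \left(\frac{8}{3} + 43\right)^{2} = \left(\frac{137}{3}\right)^{2} = \frac{18769}{9}$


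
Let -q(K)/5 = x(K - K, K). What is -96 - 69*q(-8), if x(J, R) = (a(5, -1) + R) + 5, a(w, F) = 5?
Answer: 594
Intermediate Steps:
x(J, R) = 10 + R (x(J, R) = (5 + R) + 5 = 10 + R)
q(K) = -50 - 5*K (q(K) = -5*(10 + K) = -50 - 5*K)
-96 - 69*q(-8) = -96 - 69*(-50 - 5*(-8)) = -96 - 69*(-50 + 40) = -96 - 69*(-10) = -96 + 690 = 594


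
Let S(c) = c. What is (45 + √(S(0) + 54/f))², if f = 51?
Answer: 34443/17 + 270*√34/17 ≈ 2118.7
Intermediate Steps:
(45 + √(S(0) + 54/f))² = (45 + √(0 + 54/51))² = (45 + √(0 + 54*(1/51)))² = (45 + √(0 + 18/17))² = (45 + √(18/17))² = (45 + 3*√34/17)²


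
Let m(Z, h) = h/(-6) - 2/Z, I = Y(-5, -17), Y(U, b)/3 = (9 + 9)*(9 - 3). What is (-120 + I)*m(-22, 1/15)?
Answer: 2686/165 ≈ 16.279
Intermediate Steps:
Y(U, b) = 324 (Y(U, b) = 3*((9 + 9)*(9 - 3)) = 3*(18*6) = 3*108 = 324)
I = 324
m(Z, h) = -2/Z - h/6 (m(Z, h) = h*(-1/6) - 2/Z = -h/6 - 2/Z = -2/Z - h/6)
(-120 + I)*m(-22, 1/15) = (-120 + 324)*(-2/(-22) - 1/6/15) = 204*(-2*(-1/22) - 1/6*1/15) = 204*(1/11 - 1/90) = 204*(79/990) = 2686/165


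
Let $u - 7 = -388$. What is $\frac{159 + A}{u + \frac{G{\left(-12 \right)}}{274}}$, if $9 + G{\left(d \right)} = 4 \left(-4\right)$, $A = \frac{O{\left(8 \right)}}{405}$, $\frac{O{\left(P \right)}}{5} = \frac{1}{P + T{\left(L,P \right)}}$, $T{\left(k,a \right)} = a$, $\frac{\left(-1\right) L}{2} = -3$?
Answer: $- \frac{28230905}{67663512} \approx -0.41722$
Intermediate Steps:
$L = 6$ ($L = \left(-2\right) \left(-3\right) = 6$)
$O{\left(P \right)} = \frac{5}{2 P}$ ($O{\left(P \right)} = \frac{5}{P + P} = \frac{5}{2 P}$)
$A = \frac{1}{1296}$ ($A = \frac{\frac{5}{2} \cdot \frac{1}{8}}{405} = \frac{5}{2} \cdot \frac{1}{8} \cdot \frac{1}{405} = \frac{5}{16} \cdot \frac{1}{405} = \frac{1}{1296} \approx 0.0007716$)
$G{\left(d \right)} = -25$ ($G{\left(d \right)} = -9 + 4 \left(-4\right) = -9 - 16 = -25$)
$u = -381$ ($u = 7 - 388 = -381$)
$\frac{159 + A}{u + \frac{G{\left(-12 \right)}}{274}} = \frac{159 + \frac{1}{1296}}{-381 - \frac{25}{274}} = \frac{206065}{1296 \left(-381 - \frac{25}{274}\right)} = \frac{206065}{1296 \left(- \frac{104419}{274}\right)} = \frac{206065}{1296} \left(- \frac{274}{104419}\right) = - \frac{28230905}{67663512}$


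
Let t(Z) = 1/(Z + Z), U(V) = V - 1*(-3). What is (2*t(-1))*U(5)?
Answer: -8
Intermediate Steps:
U(V) = 3 + V (U(V) = V + 3 = 3 + V)
t(Z) = 1/(2*Z)
(2*t(-1))*U(5) = (2*((½)/(-1)))*(3 + 5) = (2*((½)*(-1)))*8 = (2*(-½))*8 = -1*8 = -8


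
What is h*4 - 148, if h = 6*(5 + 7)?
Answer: 140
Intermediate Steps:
h = 72 (h = 6*12 = 72)
h*4 - 148 = 72*4 - 148 = 288 - 148 = 140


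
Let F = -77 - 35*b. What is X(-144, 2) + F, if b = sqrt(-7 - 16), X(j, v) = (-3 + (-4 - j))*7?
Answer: 882 - 35*I*sqrt(23) ≈ 882.0 - 167.85*I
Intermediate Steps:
X(j, v) = -49 - 7*j (X(j, v) = (-7 - j)*7 = -49 - 7*j)
b = I*sqrt(23) (b = sqrt(-23) = I*sqrt(23) ≈ 4.7958*I)
F = -77 - 35*I*sqrt(23) ≈ -77.0 - 167.85*I
X(-144, 2) + F = (-49 - 7*(-144)) + (-77 - 35*I*sqrt(23)) = (-49 + 1008) + (-77 - 35*I*sqrt(23)) = 959 + (-77 - 35*I*sqrt(23)) = 882 - 35*I*sqrt(23)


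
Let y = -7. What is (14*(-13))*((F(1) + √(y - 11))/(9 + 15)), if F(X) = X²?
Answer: -91/12 - 91*I*√2/4 ≈ -7.5833 - 32.173*I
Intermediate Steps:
(14*(-13))*((F(1) + √(y - 11))/(9 + 15)) = (14*(-13))*((1² + √(-7 - 11))/(9 + 15)) = -182*(1 + √(-18))/24 = -182*(1 + 3*I*√2)/24 = -182*(1/24 + I*√2/8) = -91/12 - 91*I*√2/4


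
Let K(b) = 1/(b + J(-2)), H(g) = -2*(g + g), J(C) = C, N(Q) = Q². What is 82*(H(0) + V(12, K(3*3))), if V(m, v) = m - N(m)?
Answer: -10824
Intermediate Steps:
H(g) = -4*g
K(b) = 1/(-2 + b) (K(b) = 1/(b - 2) = 1/(-2 + b))
V(m, v) = m - m²
82*(H(0) + V(12, K(3*3))) = 82*(-4*0 + 12*(1 - 1*12)) = 82*(0 + 12*(1 - 12)) = 82*(0 + 12*(-11)) = 82*(0 - 132) = 82*(-132) = -10824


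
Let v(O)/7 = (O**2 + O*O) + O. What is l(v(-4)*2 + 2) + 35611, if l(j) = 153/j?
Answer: 14030887/394 ≈ 35611.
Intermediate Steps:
v(O) = 7*O + 14*O**2 (v(O) = 7*((O**2 + O*O) + O) = 7*((O**2 + O**2) + O) = 7*(2*O**2 + O) = 7*(O + 2*O**2) = 7*O + 14*O**2)
l(v(-4)*2 + 2) + 35611 = 153/((7*(-4)*(1 + 2*(-4)))*2 + 2) + 35611 = 153/((7*(-4)*(1 - 8))*2 + 2) + 35611 = 153/((7*(-4)*(-7))*2 + 2) + 35611 = 153/(196*2 + 2) + 35611 = 153/(392 + 2) + 35611 = 153/394 + 35611 = 14030887/394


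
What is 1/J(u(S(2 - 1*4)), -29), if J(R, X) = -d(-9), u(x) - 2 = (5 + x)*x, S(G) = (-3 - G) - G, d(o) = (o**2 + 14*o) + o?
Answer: 1/54 ≈ 0.018519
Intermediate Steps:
d(o) = o**2 + 15*o
S(G) = -3 - 2*G
u(x) = 2 + x*(5 + x) (u(x) = 2 + (5 + x)*x = 2 + x*(5 + x))
J(R, X) = 54 (J(R, X) = -(-9)*(15 - 9) = -(-9)*6 = -1*(-54) = 54)
1/J(u(S(2 - 1*4)), -29) = 1/54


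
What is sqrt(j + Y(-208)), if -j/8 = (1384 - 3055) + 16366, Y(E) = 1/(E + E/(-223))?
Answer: I*sqrt(15666508959738)/11544 ≈ 342.87*I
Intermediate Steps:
Y(E) = 223/(222*E) (Y(E) = 1/(E + E*(-1/223)) = 1/(E - E/223) = 1/(222*E/223) = 223/(222*E))
j = -117560 (j = -8*((1384 - 3055) + 16366) = -8*(-1671 + 16366) = -8*14695 = -117560)
sqrt(j + Y(-208)) = sqrt(-117560 + (223/222)/(-208)) = sqrt(-117560 + (223/222)*(-1/208)) = sqrt(-117560 - 223/46176) = sqrt(-5428450783/46176) = I*sqrt(15666508959738)/11544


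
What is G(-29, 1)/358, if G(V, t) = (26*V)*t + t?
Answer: -753/358 ≈ -2.1034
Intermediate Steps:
G(V, t) = t + 26*V*t (G(V, t) = 26*V*t + t = t + 26*V*t)
G(-29, 1)/358 = (1*(1 + 26*(-29)))/358 = (1*(1 - 754))*(1/358) = (1*(-753))*(1/358) = -753*1/358 = -753/358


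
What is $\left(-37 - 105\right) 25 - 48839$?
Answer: $-52389$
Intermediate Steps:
$\left(-37 - 105\right) 25 - 48839 = \left(-142\right) 25 - 48839 = -3550 - 48839 = -52389$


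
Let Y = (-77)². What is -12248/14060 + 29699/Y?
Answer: 86237387/20840435 ≈ 4.1380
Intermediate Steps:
Y = 5929
-12248/14060 + 29699/Y = -12248/14060 + 29699/5929 = -12248*1/14060 + 29699*(1/5929) = -3062/3515 + 29699/5929 = 86237387/20840435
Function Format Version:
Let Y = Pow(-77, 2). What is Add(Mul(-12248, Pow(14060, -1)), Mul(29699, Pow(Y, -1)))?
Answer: Rational(86237387, 20840435) ≈ 4.1380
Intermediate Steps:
Y = 5929
Add(Mul(-12248, Pow(14060, -1)), Mul(29699, Pow(Y, -1))) = Add(Mul(-12248, Pow(14060, -1)), Mul(29699, Pow(5929, -1))) = Add(Mul(-12248, Rational(1, 14060)), Mul(29699, Rational(1, 5929))) = Add(Rational(-3062, 3515), Rational(29699, 5929)) = Rational(86237387, 20840435)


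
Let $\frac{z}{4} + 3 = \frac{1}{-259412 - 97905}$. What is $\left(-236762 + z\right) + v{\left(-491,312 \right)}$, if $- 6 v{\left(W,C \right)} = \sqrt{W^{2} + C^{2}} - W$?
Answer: $- \frac{507795694819}{2143902} - \frac{5 \sqrt{13537}}{6} \approx -2.3695 \cdot 10^{5}$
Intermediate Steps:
$z = - \frac{4287808}{357317}$ ($z = -12 + \frac{4}{-259412 - 97905} = -12 + \frac{4}{-357317} = -12 + 4 \left(- \frac{1}{357317}\right) = -12 - \frac{4}{357317} = - \frac{4287808}{357317} \approx -12.0$)
$v{\left(W,C \right)} = - \frac{\sqrt{C^{2} + W^{2}}}{6} + \frac{W}{6}$ ($v{\left(W,C \right)} = - \frac{\sqrt{W^{2} + C^{2}} - W}{6} = - \frac{\sqrt{C^{2} + W^{2}} - W}{6} = - \frac{\sqrt{C^{2} + W^{2}}}{6} + \frac{W}{6}$)
$\left(-236762 + z\right) + v{\left(-491,312 \right)} = \left(-236762 - \frac{4287808}{357317}\right) + \left(- \frac{\sqrt{312^{2} + \left(-491\right)^{2}}}{6} + \frac{1}{6} \left(-491\right)\right) = - \frac{84603375362}{357317} - \left(\frac{491}{6} + \frac{\sqrt{97344 + 241081}}{6}\right) = - \frac{84603375362}{357317} - \left(\frac{491}{6} + \frac{\sqrt{338425}}{6}\right) = - \frac{84603375362}{357317} - \left(\frac{491}{6} + \frac{5 \sqrt{13537}}{6}\right) = - \frac{507795694819}{2143902} - \frac{5 \sqrt{13537}}{6}$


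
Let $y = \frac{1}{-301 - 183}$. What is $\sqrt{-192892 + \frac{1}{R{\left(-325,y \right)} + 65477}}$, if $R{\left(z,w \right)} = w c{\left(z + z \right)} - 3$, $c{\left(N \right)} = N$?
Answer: $\frac{3 i \sqrt{5380938180815822378}}{15845033} \approx 439.19 i$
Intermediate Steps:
$y = - \frac{1}{484}$ ($y = \frac{1}{-484} = - \frac{1}{484} \approx -0.0020661$)
$R{\left(z,w \right)} = -3 + 2 w z$ ($R{\left(z,w \right)} = w \left(z + z\right) - 3 = w 2 z - 3 = 2 w z - 3 = -3 + 2 w z$)
$\sqrt{-192892 + \frac{1}{R{\left(-325,y \right)} + 65477}} = \sqrt{-192892 + \frac{1}{\left(-3 + 2 \left(- \frac{1}{484}\right) \left(-325\right)\right) + 65477}} = \sqrt{-192892 + \frac{1}{\left(-3 + \frac{325}{242}\right) + 65477}} = \sqrt{-192892 + \frac{1}{- \frac{401}{242} + 65477}} = \sqrt{-192892 + \frac{1}{\frac{15845033}{242}}} = \sqrt{-192892 + \frac{242}{15845033}} = \sqrt{- \frac{3056380105194}{15845033}} = \frac{3 i \sqrt{5380938180815822378}}{15845033}$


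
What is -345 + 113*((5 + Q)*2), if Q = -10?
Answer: -1475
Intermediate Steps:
-345 + 113*((5 + Q)*2) = -345 + 113*((5 - 10)*2) = -345 + 113*(-5*2) = -345 + 113*(-10) = -345 - 1130 = -1475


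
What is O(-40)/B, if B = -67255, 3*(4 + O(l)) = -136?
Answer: 148/201765 ≈ 0.00073353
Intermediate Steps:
O(l) = -148/3 (O(l) = -4 + (1/3)*(-136) = -4 - 136/3 = -148/3)
O(-40)/B = -148/3/(-67255) = -148/3*(-1/67255) = 148/201765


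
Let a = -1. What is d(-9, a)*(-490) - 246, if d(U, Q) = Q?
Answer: 244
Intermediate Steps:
d(-9, a)*(-490) - 246 = -1*(-490) - 246 = 490 - 246 = 244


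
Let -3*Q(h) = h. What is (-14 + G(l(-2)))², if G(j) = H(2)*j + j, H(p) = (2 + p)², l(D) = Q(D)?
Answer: 64/9 ≈ 7.1111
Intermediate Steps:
Q(h) = -h/3
l(D) = -D/3
G(j) = 17*j (G(j) = (2 + 2)²*j + j = 4²*j + j = 16*j + j = 17*j)
(-14 + G(l(-2)))² = (-14 + 17*(-⅓*(-2)))² = (-14 + 17*(⅔))² = (-14 + 34/3)² = (-8/3)² = 64/9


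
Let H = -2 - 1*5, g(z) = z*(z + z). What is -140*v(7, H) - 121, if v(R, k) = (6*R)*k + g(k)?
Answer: 27319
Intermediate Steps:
g(z) = 2*z² (g(z) = z*(2*z) = 2*z²)
H = -7 (H = -2 - 5 = -7)
v(R, k) = 2*k² + 6*R*k (v(R, k) = (6*R)*k + 2*k² = 6*R*k + 2*k² = 2*k² + 6*R*k)
-140*v(7, H) - 121 = -280*(-7)*(-7 + 3*7) - 121 = -280*(-7)*(-7 + 21) - 121 = -280*(-7)*14 - 121 = -140*(-196) - 121 = 27440 - 121 = 27319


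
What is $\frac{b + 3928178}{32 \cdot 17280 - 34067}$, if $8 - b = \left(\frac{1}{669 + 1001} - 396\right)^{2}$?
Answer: $\frac{10517975115639}{1447140687700} \approx 7.2681$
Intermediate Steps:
$b = - \frac{437320508561}{2788900}$ ($b = 8 - \left(\frac{1}{669 + 1001} - 396\right)^{2} = 8 - \left(\frac{1}{1670} - 396\right)^{2} = 8 - \left(- \frac{661319}{1670}\right)^{2} = 8 - \frac{437342819761}{2788900} = - \frac{437320508561}{2788900} \approx -1.5681 \cdot 10^{5}$)
$\frac{b + 3928178}{32 \cdot 17280 - 34067} = \frac{- \frac{437320508561}{2788900} + 3928178}{32 \cdot 17280 - 34067} = \frac{10517975115639}{2788900 \left(552960 - 34067\right)} = \frac{10517975115639}{2788900 \cdot 518893} = \frac{10517975115639}{2788900} \cdot \frac{1}{518893} = \frac{10517975115639}{1447140687700}$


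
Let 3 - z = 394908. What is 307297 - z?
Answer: 702202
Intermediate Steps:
z = -394905 (z = 3 - 1*394908 = 3 - 394908 = -394905)
307297 - z = 307297 - 1*(-394905) = 307297 + 394905 = 702202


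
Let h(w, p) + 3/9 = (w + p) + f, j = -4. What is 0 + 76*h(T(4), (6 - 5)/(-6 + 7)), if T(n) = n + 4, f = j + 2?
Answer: 1520/3 ≈ 506.67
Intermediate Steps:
f = -2 (f = -4 + 2 = -2)
T(n) = 4 + n
h(w, p) = -7/3 + p + w (h(w, p) = -⅓ + ((w + p) - 2) = -⅓ + ((p + w) - 2) = -⅓ + (-2 + p + w) = -7/3 + p + w)
0 + 76*h(T(4), (6 - 5)/(-6 + 7)) = 0 + 76*(-7/3 + (6 - 5)/(-6 + 7) + (4 + 4)) = 0 + 76*(-7/3 + 1/1 + 8) = 0 + 76*(-7/3 + 1*1 + 8) = 0 + 76*(-7/3 + 1 + 8) = 0 + 76*(20/3) = 0 + 1520/3 = 1520/3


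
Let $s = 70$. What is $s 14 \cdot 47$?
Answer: $46060$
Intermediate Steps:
$s 14 \cdot 47 = 70 \cdot 14 \cdot 47 = 980 \cdot 47 = 46060$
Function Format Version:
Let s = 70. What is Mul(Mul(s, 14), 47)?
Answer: 46060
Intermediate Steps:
Mul(Mul(s, 14), 47) = Mul(Mul(70, 14), 47) = Mul(980, 47) = 46060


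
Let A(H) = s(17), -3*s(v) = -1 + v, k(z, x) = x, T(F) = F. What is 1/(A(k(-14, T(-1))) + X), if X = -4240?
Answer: -3/12736 ≈ -0.00023555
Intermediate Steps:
s(v) = 1/3 - v/3 (s(v) = -(-1 + v)/3 = 1/3 - v/3)
A(H) = -16/3 (A(H) = 1/3 - 1/3*17 = 1/3 - 17/3 = -16/3)
1/(A(k(-14, T(-1))) + X) = 1/(-16/3 - 4240) = 1/(-12736/3) = -3/12736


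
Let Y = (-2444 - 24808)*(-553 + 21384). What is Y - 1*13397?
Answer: -567699809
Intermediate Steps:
Y = -567686412 (Y = -27252*20831 = -567686412)
Y - 1*13397 = -567686412 - 1*13397 = -567686412 - 13397 = -567699809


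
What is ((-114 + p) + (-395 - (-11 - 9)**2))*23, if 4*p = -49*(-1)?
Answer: -82501/4 ≈ -20625.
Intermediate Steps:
p = 49/4 (p = (-49*(-1))/4 = (1/4)*49 = 49/4 ≈ 12.250)
((-114 + p) + (-395 - (-11 - 9)**2))*23 = ((-114 + 49/4) + (-395 - (-11 - 9)**2))*23 = (-407/4 + (-395 - 1*(-20)**2))*23 = (-407/4 + (-395 - 1*400))*23 = (-407/4 + (-395 - 400))*23 = (-407/4 - 795)*23 = -3587/4*23 = -82501/4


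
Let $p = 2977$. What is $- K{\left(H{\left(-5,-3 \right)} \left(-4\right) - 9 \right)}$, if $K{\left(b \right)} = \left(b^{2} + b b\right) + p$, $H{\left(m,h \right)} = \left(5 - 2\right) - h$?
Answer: $-5155$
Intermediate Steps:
$H{\left(m,h \right)} = 3 - h$ ($H{\left(m,h \right)} = \left(5 - 2\right) - h = 3 - h$)
$K{\left(b \right)} = 2977 + 2 b^{2}$ ($K{\left(b \right)} = \left(b^{2} + b b\right) + 2977 = \left(b^{2} + b^{2}\right) + 2977 = 2 b^{2} + 2977 = 2977 + 2 b^{2}$)
$- K{\left(H{\left(-5,-3 \right)} \left(-4\right) - 9 \right)} = - (2977 + 2 \left(\left(3 - -3\right) \left(-4\right) - 9\right)^{2}) = - (2977 + 2 \left(\left(3 + 3\right) \left(-4\right) - 9\right)^{2}) = - (2977 + 2 \left(6 \left(-4\right) - 9\right)^{2}) = - (2977 + 2 \left(-24 - 9\right)^{2}) = - (2977 + 2 \left(-33\right)^{2}) = - (2977 + 2 \cdot 1089) = - (2977 + 2178) = \left(-1\right) 5155 = -5155$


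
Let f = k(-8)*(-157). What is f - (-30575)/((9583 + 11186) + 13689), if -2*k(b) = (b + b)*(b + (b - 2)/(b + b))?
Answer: 319215029/34458 ≈ 9263.9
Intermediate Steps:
k(b) = -b*(b + (-2 + b)/(2*b)) (k(b) = -(b + b)*(b + (b - 2)/(b + b))/2 = -2*b*(b + (-2 + b)/((2*b)))/2 = -2*b*(b + (-2 + b)*(1/(2*b)))/2 = -2*b*(b + (-2 + b)/(2*b))/2 = -b*(b + (-2 + b)/(2*b)))
f = 9263 (f = (1 - 1*(-8)² - ½*(-8))*(-157) = (1 - 1*64 + 4)*(-157) = (1 - 64 + 4)*(-157) = -59*(-157) = 9263)
f - (-30575)/((9583 + 11186) + 13689) = 9263 - (-30575)/((9583 + 11186) + 13689) = 9263 - (-30575)/(20769 + 13689) = 9263 - (-30575)/34458 = 9263 - 1*(-30575/34458) = 9263 + 30575/34458 = 319215029/34458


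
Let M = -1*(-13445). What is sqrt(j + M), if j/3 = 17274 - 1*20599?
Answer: sqrt(3470) ≈ 58.907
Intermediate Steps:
M = 13445
j = -9975 (j = 3*(17274 - 1*20599) = 3*(17274 - 20599) = 3*(-3325) = -9975)
sqrt(j + M) = sqrt(-9975 + 13445) = sqrt(3470)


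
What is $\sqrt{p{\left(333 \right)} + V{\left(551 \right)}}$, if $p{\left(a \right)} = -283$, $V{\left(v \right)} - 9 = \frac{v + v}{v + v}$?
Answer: $i \sqrt{273} \approx 16.523 i$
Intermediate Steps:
$V{\left(v \right)} = 10$ ($V{\left(v \right)} = 9 + \frac{v + v}{v + v} = 9 + \frac{2 v}{2 v} = 9 + 2 v \frac{1}{2 v} = 9 + 1 = 10$)
$\sqrt{p{\left(333 \right)} + V{\left(551 \right)}} = \sqrt{-283 + 10} = \sqrt{-273} = i \sqrt{273}$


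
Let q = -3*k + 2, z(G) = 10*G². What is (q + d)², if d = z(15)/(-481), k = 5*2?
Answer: 247055524/231361 ≈ 1067.8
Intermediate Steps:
k = 10
d = -2250/481 (d = (10*15²)/(-481) = (10*225)*(-1/481) = 2250*(-1/481) = -2250/481 ≈ -4.6778)
q = -28 (q = -3*10 + 2 = -30 + 2 = -28)
(q + d)² = (-28 - 2250/481)² = (-15718/481)² = 247055524/231361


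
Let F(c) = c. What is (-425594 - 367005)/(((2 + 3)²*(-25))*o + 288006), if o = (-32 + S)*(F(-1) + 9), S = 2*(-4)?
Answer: -792599/488006 ≈ -1.6242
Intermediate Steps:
S = -8
o = -320 (o = (-32 - 8)*(-1 + 9) = -40*8 = -320)
(-425594 - 367005)/(((2 + 3)²*(-25))*o + 288006) = (-425594 - 367005)/(((2 + 3)²*(-25))*(-320) + 288006) = -792599/((5²*(-25))*(-320) + 288006) = -792599/((25*(-25))*(-320) + 288006) = -792599/(-625*(-320) + 288006) = -792599/(200000 + 288006) = -792599/488006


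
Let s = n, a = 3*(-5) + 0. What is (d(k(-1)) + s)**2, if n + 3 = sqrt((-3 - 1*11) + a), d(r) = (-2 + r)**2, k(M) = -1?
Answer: (6 + I*sqrt(29))**2 ≈ 7.0 + 64.622*I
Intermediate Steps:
a = -15 (a = -15 + 0 = -15)
n = -3 + I*sqrt(29) (n = -3 + sqrt((-3 - 1*11) - 15) = -3 + sqrt((-3 - 11) - 15) = -3 + sqrt(-14 - 15) = -3 + sqrt(-29) = -3 + I*sqrt(29) ≈ -3.0 + 5.3852*I)
s = -3 + I*sqrt(29) ≈ -3.0 + 5.3852*I
(d(k(-1)) + s)**2 = ((-2 - 1)**2 + (-3 + I*sqrt(29)))**2 = ((-3)**2 + (-3 + I*sqrt(29)))**2 = (9 + (-3 + I*sqrt(29)))**2 = (6 + I*sqrt(29))**2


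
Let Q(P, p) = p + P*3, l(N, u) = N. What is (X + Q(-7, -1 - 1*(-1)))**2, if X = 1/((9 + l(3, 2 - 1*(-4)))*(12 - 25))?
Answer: 10738729/24336 ≈ 441.27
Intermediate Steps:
Q(P, p) = p + 3*P
X = -1/156 (X = 1/((9 + 3)*(12 - 25)) = 1/(12*(-13)) = 1/(-156) = -1/156 ≈ -0.0064103)
(X + Q(-7, -1 - 1*(-1)))**2 = (-1/156 + ((-1 - 1*(-1)) + 3*(-7)))**2 = (-1/156 + ((-1 + 1) - 21))**2 = (-1/156 + (0 - 21))**2 = (-1/156 - 21)**2 = (-3277/156)**2 = 10738729/24336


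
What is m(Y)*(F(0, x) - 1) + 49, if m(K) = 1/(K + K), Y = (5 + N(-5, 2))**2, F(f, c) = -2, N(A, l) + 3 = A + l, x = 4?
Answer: 95/2 ≈ 47.500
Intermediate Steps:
N(A, l) = -3 + A + l (N(A, l) = -3 + (A + l) = -3 + A + l)
Y = 1 (Y = (5 + (-3 - 5 + 2))**2 = (5 - 6)**2 = (-1)**2 = 1)
m(K) = 1/(2*K)
m(Y)*(F(0, x) - 1) + 49 = ((1/2)/1)*(-2 - 1) + 49 = ((1/2)*1)*(-3) + 49 = (1/2)*(-3) + 49 = -3/2 + 49 = 95/2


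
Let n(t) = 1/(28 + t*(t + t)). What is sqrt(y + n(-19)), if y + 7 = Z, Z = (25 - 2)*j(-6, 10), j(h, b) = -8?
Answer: I*sqrt(4297470)/150 ≈ 13.82*I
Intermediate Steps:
n(t) = 1/(28 + 2*t**2) (n(t) = 1/(28 + t*(2*t)) = 1/(28 + 2*t**2))
Z = -184 (Z = (25 - 2)*(-8) = 23*(-8) = -184)
y = -191 (y = -7 - 184 = -191)
sqrt(y + n(-19)) = sqrt(-191 + 1/(2*(14 + (-19)**2))) = sqrt(-191 + 1/(2*(14 + 361))) = sqrt(-191 + (1/2)/375) = sqrt(-191 + (1/2)*(1/375)) = sqrt(-191 + 1/750) = sqrt(-143249/750) = I*sqrt(4297470)/150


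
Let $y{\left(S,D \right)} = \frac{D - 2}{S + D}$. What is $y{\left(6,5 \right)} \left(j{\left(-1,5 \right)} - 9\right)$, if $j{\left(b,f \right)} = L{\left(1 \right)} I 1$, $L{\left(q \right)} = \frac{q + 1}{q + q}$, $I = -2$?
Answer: $-3$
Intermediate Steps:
$L{\left(q \right)} = \frac{1 + q}{2 q}$
$j{\left(b,f \right)} = -2$ ($j{\left(b,f \right)} = \frac{1 + 1}{2 \cdot 1} \left(-2\right) 1 = \frac{1}{2} \cdot 1 \cdot 2 \left(-2\right) 1 = 1 \left(-2\right) 1 = \left(-2\right) 1 = -2$)
$y{\left(S,D \right)} = \frac{-2 + D}{D + S}$
$y{\left(6,5 \right)} \left(j{\left(-1,5 \right)} - 9\right) = \frac{-2 + 5}{5 + 6} \left(-2 - 9\right) = \frac{1}{11} \cdot 3 \left(-11\right) = \frac{3}{11} \left(-11\right) = -3$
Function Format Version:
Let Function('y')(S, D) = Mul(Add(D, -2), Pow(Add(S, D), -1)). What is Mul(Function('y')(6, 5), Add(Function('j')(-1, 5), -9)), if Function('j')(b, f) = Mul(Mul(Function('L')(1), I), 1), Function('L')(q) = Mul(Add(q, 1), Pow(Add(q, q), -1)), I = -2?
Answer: -3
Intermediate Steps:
Function('L')(q) = Mul(Rational(1, 2), Pow(q, -1), Add(1, q)) (Function('L')(q) = Mul(Add(1, q), Pow(Mul(2, q), -1)) = Mul(Add(1, q), Mul(Rational(1, 2), Pow(q, -1))) = Mul(Rational(1, 2), Pow(q, -1), Add(1, q)))
Function('j')(b, f) = -2 (Function('j')(b, f) = Mul(Mul(Mul(Rational(1, 2), Pow(1, -1), Add(1, 1)), -2), 1) = Mul(Mul(Mul(Rational(1, 2), 1, 2), -2), 1) = Mul(Mul(1, -2), 1) = Mul(-2, 1) = -2)
Function('y')(S, D) = Mul(Pow(Add(D, S), -1), Add(-2, D)) (Function('y')(S, D) = Mul(Add(-2, D), Pow(Add(D, S), -1)) = Mul(Pow(Add(D, S), -1), Add(-2, D)))
Mul(Function('y')(6, 5), Add(Function('j')(-1, 5), -9)) = Mul(Mul(Pow(Add(5, 6), -1), Add(-2, 5)), Add(-2, -9)) = Mul(Mul(Pow(11, -1), 3), -11) = Mul(Mul(Rational(1, 11), 3), -11) = Mul(Rational(3, 11), -11) = -3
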